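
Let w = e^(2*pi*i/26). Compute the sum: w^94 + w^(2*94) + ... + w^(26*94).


Step 1: The sum sum_{j=1}^{n} w^(k*j) equals n if n | k, else 0.
Step 2: Here n = 26, k = 94
Step 3: Does n divide k? 26 | 94 -> False
Step 4: Sum = 0

0


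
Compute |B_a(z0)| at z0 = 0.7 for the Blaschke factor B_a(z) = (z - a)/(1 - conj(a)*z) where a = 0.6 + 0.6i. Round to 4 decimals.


Step 1: Numerator z0 - a = 0.7 - (0.6 + 0.6i) = 0.1 - 0.6i
Step 2: Denominator 1 - conj(a)*z0 = 1 - (0.6 - 0.6i)*0.7 = 0.58 + 0.42i
Step 3: |z0 - a|^2 = 0.1^2 + (-0.6)^2 = 0.37; |1 - conj(a)*z0|^2 = 0.58^2 + 0.42^2 = 0.5128
Step 4: |B_a(0.7)| = sqrt(0.37 / 0.5128) = sqrt(0.721529)
Step 5: = 0.8494

0.8494


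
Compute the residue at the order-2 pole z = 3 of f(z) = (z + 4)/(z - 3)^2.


Step 1: Pole of order 2 at z = 3
Step 2: Res = lim d/dz [(z - 3)^2 * f(z)] as z -> 3
Step 3: (z - 3)^2 * f(z) = z + 4
Step 4: d/dz[z + 4] = 1

1


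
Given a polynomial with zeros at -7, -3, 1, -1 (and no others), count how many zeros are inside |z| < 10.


Step 1: Check each root:
  z = -7: |-7| = 7 < 10
  z = -3: |-3| = 3 < 10
  z = 1: |1| = 1 < 10
  z = -1: |-1| = 1 < 10
Step 2: Count = 4

4


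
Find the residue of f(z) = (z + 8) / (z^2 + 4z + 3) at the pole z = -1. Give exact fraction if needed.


Step 1: Q(z) = z^2 + 4z + 3 = (z + 1)(z + 3)
Step 2: Q'(z) = 2z + 4
Step 3: Q'(-1) = 2, P(-1) = 7
Step 4: Res = P(-1)/Q'(-1) = 7/2 = 7/2

7/2


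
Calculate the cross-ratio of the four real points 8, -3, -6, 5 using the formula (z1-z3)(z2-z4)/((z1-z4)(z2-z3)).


Step 1: (z1-z3)(z2-z4) = 14 * (-8) = -112
Step 2: (z1-z4)(z2-z3) = 3 * 3 = 9
Step 3: Cross-ratio = -112/9 = -112/9

-112/9


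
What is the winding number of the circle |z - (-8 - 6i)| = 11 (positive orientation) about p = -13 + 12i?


Step 1: Center c = (-8, -6), radius = 11
Step 2: |p - c|^2 = (-5)^2 + 18^2 = 349
Step 3: r^2 = 121
Step 4: |p-c| > r so winding number = 0

0


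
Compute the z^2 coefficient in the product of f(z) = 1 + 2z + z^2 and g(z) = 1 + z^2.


Step 1: z^2 term in f*g comes from: (1)*(z^2) + (2z)*(0) + (z^2)*(1)
Step 2: = 1 + 0 + 1
Step 3: = 2

2


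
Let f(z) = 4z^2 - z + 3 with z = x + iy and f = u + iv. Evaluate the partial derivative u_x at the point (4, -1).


Step 1: f(z) = 4(x+iy)^2 - (x+iy) + 3
Step 2: u = 4(x^2 - y^2) - x + 3
Step 3: u_x = 8x - 1
Step 4: At (4, -1): u_x = 32 - 1 = 31

31


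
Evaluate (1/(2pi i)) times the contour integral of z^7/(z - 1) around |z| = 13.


Step 1: f(z) = z^7, a = 1 is inside |z| = 13
Step 2: By Cauchy integral formula: (1/(2pi*i)) * integral = f(a)
Step 3: f(1) = 1^7 = 1

1


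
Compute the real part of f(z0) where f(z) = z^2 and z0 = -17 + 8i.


Step 1: z0 = -17 + 8i
Step 2: z0^2 = (-17)^2 - 8^2 - 272i
Step 3: real part = 289 - 64 = 225

225


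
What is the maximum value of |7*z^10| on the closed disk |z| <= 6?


Step 1: On |z| = 6, |f(z)| = 7 * |z|^10 = 7 * 6^10
Step 2: By maximum modulus principle, maximum is on boundary.
Step 3: Maximum = 7 * 60466176 = 423263232

423263232


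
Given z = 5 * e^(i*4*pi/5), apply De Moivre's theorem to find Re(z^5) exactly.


Step 1: By De Moivre's theorem, z^5 = 5^5 * e^(i*5*4*pi/5) = 3125 * (cos(4*pi) + i*sin(4*pi))
Step 2: |z|^5 = 5^5 = 3125
Step 3: Reduce the angle mod 2*pi: 4*pi - 4*pi = 0
Step 4: cos(0) = 1
Step 5: Re(z^5) = 3125 * 1 = 3125

3125


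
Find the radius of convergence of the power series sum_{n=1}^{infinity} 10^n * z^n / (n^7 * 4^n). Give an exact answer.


Step 1: General term a_n = 10^n / (n^7 * 4^n)
Step 2: By the root test, |a_n|^(1/n) = 10 / (n^(7/n) * 4) -> 10/4 as n -> infinity (since n^(7/n) -> 1)
Step 3: R = 1/lim|a_n|^(1/n) = 4/10 = 2/5

2/5


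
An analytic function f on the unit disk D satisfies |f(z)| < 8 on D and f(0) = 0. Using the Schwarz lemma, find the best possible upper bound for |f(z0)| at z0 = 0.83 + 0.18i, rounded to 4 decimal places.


Step 1: g = f/8 maps D -> D with g(0) = 0, so by the Schwarz lemma |g(z)| <= |z|, i.e. |f(z)| <= 8|z|; this is sharp (f(z) = 8z).
Step 2: |z0|^2 = 0.83^2 + 0.18^2 = 0.7213
Step 3: |z0| = sqrt(0.7213) = 0.849294
Step 4: Best bound = 8 * |z0| = 8 * 0.849294 = 6.7944

6.7944


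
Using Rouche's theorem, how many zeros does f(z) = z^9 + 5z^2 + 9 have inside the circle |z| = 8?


Step 1: On |z| = 8 the three terms have sizes |z^9| = 8^9 = 134217728, |5z^2| = 5*8^2 = 320, |9| = 9
Step 2: The dominant term is g(z) = z^9; let h(z) = 5z^2 + 9 so f = g + h
Step 3: On |z| = 8: |g| = 134217728 and |h| <= 320 + 9 = 329
Step 4: Since 134217728 > 329, |h| < |g| on |z| = 8, so by Rouche f has the same number of zeros as g inside |z| < 8
Step 5: g(z) = z^9 has 9 zeros (all at the origin) inside |z| < 8. Answer = 9

9


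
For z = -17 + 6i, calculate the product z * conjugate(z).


Step 1: conj(z) = -17 - 6i
Step 2: z * conj(z) = (-17)^2 + 6^2
Step 3: = 289 + 36 = 325

325


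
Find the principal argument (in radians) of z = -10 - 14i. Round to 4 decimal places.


Step 1: z = -10 - 14i
Step 2: arg(z) = atan2(-14, -10)
Step 3: arg(z) = -2.191

-2.191


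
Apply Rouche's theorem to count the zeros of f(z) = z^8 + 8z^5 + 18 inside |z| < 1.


Step 1: On |z| = 1 the three terms have sizes |z^8| = 1^8 = 1, |8z^5| = 8*1^5 = 8, |18| = 18
Step 2: The dominant term is g(z) = 18; let h(z) = z^8 + 8z^5 so f = g + h
Step 3: On |z| = 1: |g| = 18 and |h| <= 1 + 8 = 9
Step 4: Since 18 > 9, |h| < |g| on |z| = 1, so by Rouche f has the same number of zeros as g inside |z| < 1
Step 5: g(z) = 18 is a nonzero constant with no zeros inside |z| < 1. Answer = 0

0


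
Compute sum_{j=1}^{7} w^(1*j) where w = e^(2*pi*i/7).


Step 1: The sum sum_{j=1}^{n} w^(k*j) equals n if n | k, else 0.
Step 2: Here n = 7, k = 1
Step 3: Does n divide k? 7 | 1 -> False
Step 4: Sum = 0

0


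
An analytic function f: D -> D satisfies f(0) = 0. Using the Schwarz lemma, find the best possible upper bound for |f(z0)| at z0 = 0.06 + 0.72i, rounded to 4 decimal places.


Step 1: Schwarz lemma: if f: D -> D is analytic with f(0) = 0, then |f(z)| <= |z| for all z in D, and this is sharp (f(z) = z).
Step 2: |z0|^2 = 0.06^2 + 0.72^2 = 0.522
Step 3: |z0| = sqrt(0.522) = 0.722496
Step 4: Best bound = |z0| = 0.7225

0.7225


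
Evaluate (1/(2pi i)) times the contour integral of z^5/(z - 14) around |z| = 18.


Step 1: f(z) = z^5, a = 14 is inside |z| = 18
Step 2: By Cauchy integral formula: (1/(2pi*i)) * integral = f(a)
Step 3: f(14) = 14^5 = 537824

537824


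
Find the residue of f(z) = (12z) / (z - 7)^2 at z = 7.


Step 1: Pole of order 2 at z = 7
Step 2: Res = lim d/dz [(z - 7)^2 * f(z)] as z -> 7
Step 3: (z - 7)^2 * f(z) = 12z
Step 4: d/dz[12z] = 12

12


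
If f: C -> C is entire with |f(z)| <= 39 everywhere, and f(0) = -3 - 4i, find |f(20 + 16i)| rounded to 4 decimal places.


Step 1: By Liouville's theorem, a bounded entire function is constant.
Step 2: f(z) = f(0) = -3 - 4i for all z.
Step 3: |f(w)| = |-3 - 4i| = sqrt(9 + 16)
Step 4: = 5.0

5.0


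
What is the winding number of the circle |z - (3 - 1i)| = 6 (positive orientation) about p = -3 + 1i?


Step 1: Center c = (3, -1), radius = 6
Step 2: |p - c|^2 = (-6)^2 + 2^2 = 40
Step 3: r^2 = 36
Step 4: |p-c| > r so winding number = 0

0


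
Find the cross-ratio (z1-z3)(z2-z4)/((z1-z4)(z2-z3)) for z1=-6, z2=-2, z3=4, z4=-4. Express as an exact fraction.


Step 1: (z1-z3)(z2-z4) = (-10) * 2 = -20
Step 2: (z1-z4)(z2-z3) = (-2) * (-6) = 12
Step 3: Cross-ratio = -20/12 = -5/3

-5/3


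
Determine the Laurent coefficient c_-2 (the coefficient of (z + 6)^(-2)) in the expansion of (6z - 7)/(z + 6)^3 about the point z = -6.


Step 1: Write the numerator in powers of (z + 6): 6z - 7 = 6(z + 6) + (6*(-6) - 7) = 6(z + 6) - 43
Step 2: Divide by (z + 6)^3: f(z) = -43(z + 6)^(-3) + 6(z + 6)^(-2)
Step 3: This finite sum is the Laurent series of f about z = -6.
Step 4: Coefficient of (z + 6)^(-2) = coefficient of (z + 6) in the re-centred numerator = 6

6


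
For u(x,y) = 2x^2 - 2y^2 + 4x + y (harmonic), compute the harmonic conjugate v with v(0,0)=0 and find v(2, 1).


Step 1: v_x = -u_y = 4y - 1
Step 2: v_y = u_x = 4x + 4
Step 3: v = 4xy - x + 4y + C
Step 4: v(0,0) = 0 => C = 0
Step 5: v(2, 1) = 10

10


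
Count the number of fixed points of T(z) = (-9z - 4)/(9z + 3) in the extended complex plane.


Step 1: Fixed points satisfy T(z) = z
Step 2: 9z^2 + 12z + 4 = 0
Step 3: Discriminant = 12^2 - 4*9*4 = 0
Step 4: Number of fixed points = 1

1


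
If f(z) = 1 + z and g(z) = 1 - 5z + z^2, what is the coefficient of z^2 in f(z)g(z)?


Step 1: z^2 term in f*g comes from: (1)*(z^2) + (z)*(-5z) + (0)*(1)
Step 2: = 1 - 5 + 0
Step 3: = -4

-4


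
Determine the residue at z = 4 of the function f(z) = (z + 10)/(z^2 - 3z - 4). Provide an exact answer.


Step 1: Q(z) = z^2 - 3z - 4 = (z - 4)(z + 1)
Step 2: Q'(z) = 2z - 3
Step 3: Q'(4) = 5, P(4) = 14
Step 4: Res = P(4)/Q'(4) = 14/5 = 14/5

14/5


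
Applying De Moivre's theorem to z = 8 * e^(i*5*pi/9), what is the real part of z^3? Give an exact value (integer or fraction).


Step 1: By De Moivre's theorem, z^3 = 8^3 * e^(i*3*5*pi/9) = 512 * (cos(5*pi/3) + i*sin(5*pi/3))
Step 2: |z|^3 = 8^3 = 512
Step 3: The angle 5*pi/3 already lies in [0, 2*pi)
Step 4: cos(5*pi/3) = 1/2
Step 5: Re(z^3) = 512 * 1/2 = 256

256


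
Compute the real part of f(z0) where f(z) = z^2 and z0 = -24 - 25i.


Step 1: z0 = -24 - 25i
Step 2: z0^2 = (-24)^2 - (-25)^2 + 1200i
Step 3: real part = 576 - 625 = -49

-49


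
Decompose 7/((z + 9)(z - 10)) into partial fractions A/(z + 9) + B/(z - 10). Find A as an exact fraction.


Step 1: Multiply both sides by (z + 9) and set z = -9
Step 2: A = 7 / (-9 - 10)
Step 3: A = 7 / (-19)
Step 4: A = -7/19

-7/19


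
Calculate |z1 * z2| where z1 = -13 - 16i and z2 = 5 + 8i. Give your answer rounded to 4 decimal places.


Step 1: |z1| = sqrt((-13)^2 + (-16)^2) = sqrt(425)
Step 2: |z2| = sqrt(5^2 + 8^2) = sqrt(89)
Step 3: |z1*z2| = |z1|*|z2| = sqrt(425) * sqrt(89) = sqrt(425 * 89) = sqrt(37825)
Step 4: = 194.4865

194.4865


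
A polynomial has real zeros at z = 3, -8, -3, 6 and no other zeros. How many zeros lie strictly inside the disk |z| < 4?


Step 1: Check each root:
  z = 3: |3| = 3 < 4
  z = -8: |-8| = 8 >= 4
  z = -3: |-3| = 3 < 4
  z = 6: |6| = 6 >= 4
Step 2: Count = 2

2


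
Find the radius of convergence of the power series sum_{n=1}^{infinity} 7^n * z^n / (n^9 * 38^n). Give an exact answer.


Step 1: General term a_n = 7^n / (n^9 * 38^n)
Step 2: By the root test, |a_n|^(1/n) = 7 / (n^(9/n) * 38) -> 7/38 as n -> infinity (since n^(9/n) -> 1)
Step 3: R = 1/lim|a_n|^(1/n) = 38/7

38/7


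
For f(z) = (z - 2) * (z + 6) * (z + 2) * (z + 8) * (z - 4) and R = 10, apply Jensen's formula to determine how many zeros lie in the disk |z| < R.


Jensen's formula: (1/2pi)*integral log|f(Re^it)|dt = log|f(0)| + sum_{|a_k|<R} log(R/|a_k|)
Step 1: f(0) = (-2) * 6 * 2 * 8 * (-4) = 768
Step 2: log|f(0)| = log|2| + log|-6| + log|-2| + log|-8| + log|4| = 6.6438
Step 3: Zeros inside |z| < 10: 2, -6, -2, -8, 4
Step 4: Jensen sum = log(10/2) + log(10/6) + log(10/2) + log(10/8) + log(10/4) = 4.8691
Step 5: n(R) = number of terms in the Jensen sum = count of zeros inside |z| < 10 = 5

5


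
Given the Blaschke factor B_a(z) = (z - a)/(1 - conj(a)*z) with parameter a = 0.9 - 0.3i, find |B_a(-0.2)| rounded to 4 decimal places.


Step 1: Numerator z0 - a = -0.2 - (0.9 - 0.3i) = -1.1 + 0.3i
Step 2: Denominator 1 - conj(a)*z0 = 1 - (0.9 + 0.3i)*(-0.2) = 1.18 + 0.06i
Step 3: |z0 - a|^2 = (-1.1)^2 + 0.3^2 = 1.3; |1 - conj(a)*z0|^2 = 1.18^2 + 0.06^2 = 1.396
Step 4: |B_a(-0.2)| = sqrt(1.3 / 1.396) = sqrt(0.931232)
Step 5: = 0.965

0.965


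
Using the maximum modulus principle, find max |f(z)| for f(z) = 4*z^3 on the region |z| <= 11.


Step 1: On |z| = 11, |f(z)| = 4 * |z|^3 = 4 * 11^3
Step 2: By maximum modulus principle, maximum is on boundary.
Step 3: Maximum = 4 * 1331 = 5324

5324


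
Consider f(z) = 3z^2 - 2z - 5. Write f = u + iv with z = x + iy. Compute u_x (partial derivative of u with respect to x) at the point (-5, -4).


Step 1: f(z) = 3(x+iy)^2 - 2(x+iy) - 5
Step 2: u = 3(x^2 - y^2) - 2x - 5
Step 3: u_x = 6x - 2
Step 4: At (-5, -4): u_x = -30 - 2 = -32

-32


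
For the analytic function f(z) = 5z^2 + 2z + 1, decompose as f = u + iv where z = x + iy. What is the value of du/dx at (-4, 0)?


Step 1: f(z) = 5(x+iy)^2 + 2(x+iy) + 1
Step 2: u = 5(x^2 - y^2) + 2x + 1
Step 3: u_x = 10x + 2
Step 4: At (-4, 0): u_x = -40 + 2 = -38

-38


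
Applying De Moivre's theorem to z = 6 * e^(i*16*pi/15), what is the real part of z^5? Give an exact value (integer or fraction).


Step 1: By De Moivre's theorem, z^5 = 6^5 * e^(i*5*16*pi/15) = 7776 * (cos(16*pi/3) + i*sin(16*pi/3))
Step 2: |z|^5 = 6^5 = 7776
Step 3: Reduce the angle mod 2*pi: 16*pi/3 - 4*pi = 4*pi/3
Step 4: cos(4*pi/3) = -1/2
Step 5: Re(z^5) = 7776 * (-1/2) = -3888

-3888


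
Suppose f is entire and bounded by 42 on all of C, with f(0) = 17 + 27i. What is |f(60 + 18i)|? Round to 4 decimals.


Step 1: By Liouville's theorem, a bounded entire function is constant.
Step 2: f(z) = f(0) = 17 + 27i for all z.
Step 3: |f(w)| = |17 + 27i| = sqrt(289 + 729)
Step 4: = 31.9061

31.9061


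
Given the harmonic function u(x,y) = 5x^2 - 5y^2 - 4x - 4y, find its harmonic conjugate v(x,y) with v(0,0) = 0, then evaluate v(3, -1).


Step 1: v_x = -u_y = 10y + 4
Step 2: v_y = u_x = 10x - 4
Step 3: v = 10xy + 4x - 4y + C
Step 4: v(0,0) = 0 => C = 0
Step 5: v(3, -1) = -14

-14


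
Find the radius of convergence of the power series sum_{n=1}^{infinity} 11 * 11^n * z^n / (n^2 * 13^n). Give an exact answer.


Step 1: General term a_n = 11 * 11^n / (n^2 * 13^n)
Step 2: By the root test, |a_n|^(1/n) = 11^(1/n) * 11 / (n^(2/n) * 13) -> 11/13 as n -> infinity (since 11^(1/n) -> 1 and n^(2/n) -> 1)
Step 3: R = 1/lim|a_n|^(1/n) = 13/11

13/11


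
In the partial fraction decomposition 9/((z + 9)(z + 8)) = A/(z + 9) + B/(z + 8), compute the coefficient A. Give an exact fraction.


Step 1: Multiply both sides by (z + 9) and set z = -9
Step 2: A = 9 / (-9 + 8)
Step 3: A = 9 / (-1)
Step 4: A = -9

-9


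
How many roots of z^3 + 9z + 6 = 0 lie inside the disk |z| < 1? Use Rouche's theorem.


Step 1: On |z| = 1 the three terms have sizes |z^3| = 1^3 = 1, |9z| = 9*1 = 9, |6| = 6
Step 2: The dominant term is g(z) = 9z; let h(z) = z^3 + 6 so f = g + h
Step 3: On |z| = 1: |g| = 9 and |h| <= 1 + 6 = 7
Step 4: Since 9 > 7, |h| < |g| on |z| = 1, so by Rouche f has the same number of zeros as g inside |z| < 1
Step 5: g(z) = 9z has 1 zero (at the origin, multiplicity 1) inside |z| < 1. Answer = 1

1


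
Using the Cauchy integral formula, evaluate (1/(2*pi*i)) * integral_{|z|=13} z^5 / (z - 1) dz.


Step 1: f(z) = z^5, a = 1 is inside |z| = 13
Step 2: By Cauchy integral formula: (1/(2pi*i)) * integral = f(a)
Step 3: f(1) = 1^5 = 1

1


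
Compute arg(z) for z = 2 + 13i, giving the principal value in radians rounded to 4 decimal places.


Step 1: z = 2 + 13i
Step 2: arg(z) = atan2(13, 2)
Step 3: arg(z) = 1.4181

1.4181


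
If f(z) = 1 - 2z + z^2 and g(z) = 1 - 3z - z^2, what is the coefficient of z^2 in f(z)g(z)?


Step 1: z^2 term in f*g comes from: (1)*(-z^2) + (-2z)*(-3z) + (z^2)*(1)
Step 2: = -1 + 6 + 1
Step 3: = 6

6


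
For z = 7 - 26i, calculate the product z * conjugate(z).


Step 1: conj(z) = 7 + 26i
Step 2: z * conj(z) = 7^2 + (-26)^2
Step 3: = 49 + 676 = 725

725


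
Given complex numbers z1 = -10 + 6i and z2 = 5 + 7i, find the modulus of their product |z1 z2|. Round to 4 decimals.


Step 1: |z1| = sqrt((-10)^2 + 6^2) = sqrt(136)
Step 2: |z2| = sqrt(5^2 + 7^2) = sqrt(74)
Step 3: |z1*z2| = |z1|*|z2| = sqrt(136) * sqrt(74) = sqrt(136 * 74) = sqrt(10064)
Step 4: = 100.3195

100.3195


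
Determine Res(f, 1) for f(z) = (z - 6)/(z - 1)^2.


Step 1: Pole of order 2 at z = 1
Step 2: Res = lim d/dz [(z - 1)^2 * f(z)] as z -> 1
Step 3: (z - 1)^2 * f(z) = z - 6
Step 4: d/dz[z - 6] = 1

1


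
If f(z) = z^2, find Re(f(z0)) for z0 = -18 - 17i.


Step 1: z0 = -18 - 17i
Step 2: z0^2 = (-18)^2 - (-17)^2 + 612i
Step 3: real part = 324 - 289 = 35

35


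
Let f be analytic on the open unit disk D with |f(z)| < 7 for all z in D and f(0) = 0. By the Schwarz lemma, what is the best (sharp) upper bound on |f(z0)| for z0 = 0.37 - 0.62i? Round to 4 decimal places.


Step 1: g = f/7 maps D -> D with g(0) = 0, so by the Schwarz lemma |g(z)| <= |z|, i.e. |f(z)| <= 7|z|; this is sharp (f(z) = 7z).
Step 2: |z0|^2 = 0.37^2 + (-0.62)^2 = 0.5213
Step 3: |z0| = sqrt(0.5213) = 0.722011
Step 4: Best bound = 7 * |z0| = 7 * 0.722011 = 5.0541

5.0541


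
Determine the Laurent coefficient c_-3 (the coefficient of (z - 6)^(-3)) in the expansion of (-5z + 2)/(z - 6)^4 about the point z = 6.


Step 1: Write the numerator in powers of (z - 6): -5z + 2 = -5(z - 6) + (-5*6 + 2) = -5(z - 6) - 28
Step 2: Divide by (z - 6)^4: f(z) = -28(z - 6)^(-4) - 5(z - 6)^(-3)
Step 3: This finite sum is the Laurent series of f about z = 6.
Step 4: Coefficient of (z - 6)^(-3) = coefficient of (z - 6) in the re-centred numerator = -5

-5


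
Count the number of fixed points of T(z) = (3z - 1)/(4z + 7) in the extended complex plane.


Step 1: Fixed points satisfy T(z) = z
Step 2: 4z^2 + 4z + 1 = 0
Step 3: Discriminant = 4^2 - 4*4*1 = 0
Step 4: Number of fixed points = 1

1


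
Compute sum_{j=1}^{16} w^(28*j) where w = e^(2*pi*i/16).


Step 1: The sum sum_{j=1}^{n} w^(k*j) equals n if n | k, else 0.
Step 2: Here n = 16, k = 28
Step 3: Does n divide k? 16 | 28 -> False
Step 4: Sum = 0

0


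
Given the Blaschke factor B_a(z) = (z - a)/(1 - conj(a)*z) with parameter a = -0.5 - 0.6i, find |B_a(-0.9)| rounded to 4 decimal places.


Step 1: Numerator z0 - a = -0.9 - (-0.5 - 0.6i) = -0.4 + 0.6i
Step 2: Denominator 1 - conj(a)*z0 = 1 - (-0.5 + 0.6i)*(-0.9) = 0.55 + 0.54i
Step 3: |z0 - a|^2 = (-0.4)^2 + 0.6^2 = 0.52; |1 - conj(a)*z0|^2 = 0.55^2 + 0.54^2 = 0.5941
Step 4: |B_a(-0.9)| = sqrt(0.52 / 0.5941) = sqrt(0.875274)
Step 5: = 0.9356

0.9356


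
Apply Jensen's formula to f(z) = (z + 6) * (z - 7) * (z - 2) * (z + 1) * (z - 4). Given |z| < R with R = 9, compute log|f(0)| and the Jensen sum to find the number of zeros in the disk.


Jensen's formula: (1/2pi)*integral log|f(Re^it)|dt = log|f(0)| + sum_{|a_k|<R} log(R/|a_k|)
Step 1: f(0) = 6 * (-7) * (-2) * 1 * (-4) = -336
Step 2: log|f(0)| = log|-6| + log|7| + log|2| + log|-1| + log|4| = 5.8171
Step 3: Zeros inside |z| < 9: -6, 7, 2, -1, 4
Step 4: Jensen sum = log(9/6) + log(9/7) + log(9/2) + log(9/1) + log(9/4) = 5.169
Step 5: n(R) = number of terms in the Jensen sum = count of zeros inside |z| < 9 = 5

5


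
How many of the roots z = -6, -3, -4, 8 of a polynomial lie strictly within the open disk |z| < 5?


Step 1: Check each root:
  z = -6: |-6| = 6 >= 5
  z = -3: |-3| = 3 < 5
  z = -4: |-4| = 4 < 5
  z = 8: |8| = 8 >= 5
Step 2: Count = 2

2


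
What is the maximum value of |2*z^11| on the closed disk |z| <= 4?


Step 1: On |z| = 4, |f(z)| = 2 * |z|^11 = 2 * 4^11
Step 2: By maximum modulus principle, maximum is on boundary.
Step 3: Maximum = 2 * 4194304 = 8388608

8388608


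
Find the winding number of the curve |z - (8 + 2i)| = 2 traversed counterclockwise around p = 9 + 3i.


Step 1: Center c = (8, 2), radius = 2
Step 2: |p - c|^2 = 1^2 + 1^2 = 2
Step 3: r^2 = 4
Step 4: |p-c| < r so winding number = 1

1


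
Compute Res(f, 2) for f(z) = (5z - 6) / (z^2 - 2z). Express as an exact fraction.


Step 1: Q(z) = z^2 - 2z = (z - 2)(z)
Step 2: Q'(z) = 2z - 2
Step 3: Q'(2) = 2, P(2) = 4
Step 4: Res = P(2)/Q'(2) = 4/2 = 2

2


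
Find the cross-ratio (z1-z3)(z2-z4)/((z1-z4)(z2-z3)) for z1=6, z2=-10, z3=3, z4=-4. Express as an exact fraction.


Step 1: (z1-z3)(z2-z4) = 3 * (-6) = -18
Step 2: (z1-z4)(z2-z3) = 10 * (-13) = -130
Step 3: Cross-ratio = 18/130 = 9/65

9/65


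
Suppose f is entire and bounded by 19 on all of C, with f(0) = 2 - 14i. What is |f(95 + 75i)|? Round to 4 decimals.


Step 1: By Liouville's theorem, a bounded entire function is constant.
Step 2: f(z) = f(0) = 2 - 14i for all z.
Step 3: |f(w)| = |2 - 14i| = sqrt(4 + 196)
Step 4: = 14.1421

14.1421


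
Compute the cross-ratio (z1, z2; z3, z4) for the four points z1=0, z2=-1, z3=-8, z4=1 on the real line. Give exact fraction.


Step 1: (z1-z3)(z2-z4) = 8 * (-2) = -16
Step 2: (z1-z4)(z2-z3) = (-1) * 7 = -7
Step 3: Cross-ratio = 16/7 = 16/7

16/7


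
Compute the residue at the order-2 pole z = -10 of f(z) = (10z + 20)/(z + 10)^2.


Step 1: Pole of order 2 at z = -10
Step 2: Res = lim d/dz [(z + 10)^2 * f(z)] as z -> -10
Step 3: (z + 10)^2 * f(z) = 10z + 20
Step 4: d/dz[10z + 20] = 10

10


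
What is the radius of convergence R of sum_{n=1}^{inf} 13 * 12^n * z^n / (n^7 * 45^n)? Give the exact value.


Step 1: General term a_n = 13 * 12^n / (n^7 * 45^n)
Step 2: By the root test, |a_n|^(1/n) = 13^(1/n) * 12 / (n^(7/n) * 45) -> 12/45 as n -> infinity (since 13^(1/n) -> 1 and n^(7/n) -> 1)
Step 3: R = 1/lim|a_n|^(1/n) = 45/12 = 15/4

15/4


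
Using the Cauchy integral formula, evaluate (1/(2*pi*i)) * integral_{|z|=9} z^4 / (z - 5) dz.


Step 1: f(z) = z^4, a = 5 is inside |z| = 9
Step 2: By Cauchy integral formula: (1/(2pi*i)) * integral = f(a)
Step 3: f(5) = 5^4 = 625

625


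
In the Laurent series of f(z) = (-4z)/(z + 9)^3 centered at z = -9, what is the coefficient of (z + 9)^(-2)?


Step 1: Write the numerator in powers of (z + 9): -4z = -4(z + 9) + (-4*(-9) + 0) = -4(z + 9) + 36
Step 2: Divide by (z + 9)^3: f(z) = 36(z + 9)^(-3) - 4(z + 9)^(-2)
Step 3: This finite sum is the Laurent series of f about z = -9.
Step 4: Coefficient of (z + 9)^(-2) = coefficient of (z + 9) in the re-centred numerator = -4

-4


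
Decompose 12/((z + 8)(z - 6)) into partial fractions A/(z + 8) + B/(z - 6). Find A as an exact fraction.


Step 1: Multiply both sides by (z + 8) and set z = -8
Step 2: A = 12 / (-8 - 6)
Step 3: A = 12 / (-14)
Step 4: A = -6/7

-6/7


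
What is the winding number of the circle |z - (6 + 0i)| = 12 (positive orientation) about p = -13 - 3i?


Step 1: Center c = (6, 0), radius = 12
Step 2: |p - c|^2 = (-19)^2 + (-3)^2 = 370
Step 3: r^2 = 144
Step 4: |p-c| > r so winding number = 0

0


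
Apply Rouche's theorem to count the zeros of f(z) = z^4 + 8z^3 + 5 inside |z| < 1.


Step 1: On |z| = 1 the three terms have sizes |z^4| = 1^4 = 1, |8z^3| = 8*1^3 = 8, |5| = 5
Step 2: The dominant term is g(z) = 8z^3; let h(z) = z^4 + 5 so f = g + h
Step 3: On |z| = 1: |g| = 8 and |h| <= 1 + 5 = 6
Step 4: Since 8 > 6, |h| < |g| on |z| = 1, so by Rouche f has the same number of zeros as g inside |z| < 1
Step 5: g(z) = 8z^3 has 3 zeros (at the origin, multiplicity 3) inside |z| < 1. Answer = 3

3


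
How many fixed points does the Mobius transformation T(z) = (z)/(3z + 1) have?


Step 1: Fixed points satisfy T(z) = z
Step 2: 3z^2 = 0
Step 3: Discriminant = 0^2 - 4*3*0 = 0
Step 4: Number of fixed points = 1

1


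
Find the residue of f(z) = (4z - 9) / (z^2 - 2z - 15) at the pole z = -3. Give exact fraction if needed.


Step 1: Q(z) = z^2 - 2z - 15 = (z + 3)(z - 5)
Step 2: Q'(z) = 2z - 2
Step 3: Q'(-3) = -8, P(-3) = -21
Step 4: Res = P(-3)/Q'(-3) = -21/(-8) = 21/8

21/8


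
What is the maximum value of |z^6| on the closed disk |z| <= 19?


Step 1: On |z| = 19, |f(z)| = |z|^6 = 19^6
Step 2: By maximum modulus principle, maximum is on boundary.
Step 3: Maximum = 47045881 = 47045881

47045881


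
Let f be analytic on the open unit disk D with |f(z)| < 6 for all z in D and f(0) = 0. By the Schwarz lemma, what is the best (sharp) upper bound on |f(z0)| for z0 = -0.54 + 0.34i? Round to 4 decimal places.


Step 1: g = f/6 maps D -> D with g(0) = 0, so by the Schwarz lemma |g(z)| <= |z|, i.e. |f(z)| <= 6|z|; this is sharp (f(z) = 6z).
Step 2: |z0|^2 = (-0.54)^2 + 0.34^2 = 0.4072
Step 3: |z0| = sqrt(0.4072) = 0.638122
Step 4: Best bound = 6 * |z0| = 6 * 0.638122 = 3.8287

3.8287


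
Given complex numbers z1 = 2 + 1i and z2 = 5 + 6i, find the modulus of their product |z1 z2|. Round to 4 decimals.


Step 1: |z1| = sqrt(2^2 + 1^2) = sqrt(5)
Step 2: |z2| = sqrt(5^2 + 6^2) = sqrt(61)
Step 3: |z1*z2| = |z1|*|z2| = sqrt(5) * sqrt(61) = sqrt(5 * 61) = sqrt(305)
Step 4: = 17.4642

17.4642


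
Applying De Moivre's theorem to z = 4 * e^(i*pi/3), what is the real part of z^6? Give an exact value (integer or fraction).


Step 1: By De Moivre's theorem, z^6 = 4^6 * e^(i*6*pi/3) = 4096 * (cos(2*pi) + i*sin(2*pi))
Step 2: |z|^6 = 4^6 = 4096
Step 3: Reduce the angle mod 2*pi: 2*pi - 2*pi = 0
Step 4: cos(0) = 1
Step 5: Re(z^6) = 4096 * 1 = 4096

4096


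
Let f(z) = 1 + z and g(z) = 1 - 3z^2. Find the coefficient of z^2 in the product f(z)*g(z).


Step 1: z^2 term in f*g comes from: (1)*(-3z^2) + (z)*(0) + (0)*(1)
Step 2: = -3 + 0 + 0
Step 3: = -3

-3


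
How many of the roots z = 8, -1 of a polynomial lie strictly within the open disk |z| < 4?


Step 1: Check each root:
  z = 8: |8| = 8 >= 4
  z = -1: |-1| = 1 < 4
Step 2: Count = 1

1


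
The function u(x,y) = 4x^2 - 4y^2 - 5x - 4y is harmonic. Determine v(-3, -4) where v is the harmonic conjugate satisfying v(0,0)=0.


Step 1: v_x = -u_y = 8y + 4
Step 2: v_y = u_x = 8x - 5
Step 3: v = 8xy + 4x - 5y + C
Step 4: v(0,0) = 0 => C = 0
Step 5: v(-3, -4) = 104

104


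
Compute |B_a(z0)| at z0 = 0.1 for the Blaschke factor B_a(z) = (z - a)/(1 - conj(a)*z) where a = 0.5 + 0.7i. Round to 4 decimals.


Step 1: Numerator z0 - a = 0.1 - (0.5 + 0.7i) = -0.4 - 0.7i
Step 2: Denominator 1 - conj(a)*z0 = 1 - (0.5 - 0.7i)*0.1 = 0.95 + 0.07i
Step 3: |z0 - a|^2 = (-0.4)^2 + (-0.7)^2 = 0.65; |1 - conj(a)*z0|^2 = 0.95^2 + 0.07^2 = 0.9074
Step 4: |B_a(0.1)| = sqrt(0.65 / 0.9074) = sqrt(0.716332)
Step 5: = 0.8464

0.8464


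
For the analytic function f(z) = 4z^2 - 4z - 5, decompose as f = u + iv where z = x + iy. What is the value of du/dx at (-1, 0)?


Step 1: f(z) = 4(x+iy)^2 - 4(x+iy) - 5
Step 2: u = 4(x^2 - y^2) - 4x - 5
Step 3: u_x = 8x - 4
Step 4: At (-1, 0): u_x = -8 - 4 = -12

-12


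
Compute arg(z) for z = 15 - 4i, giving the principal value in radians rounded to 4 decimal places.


Step 1: z = 15 - 4i
Step 2: arg(z) = atan2(-4, 15)
Step 3: arg(z) = -0.2606

-0.2606


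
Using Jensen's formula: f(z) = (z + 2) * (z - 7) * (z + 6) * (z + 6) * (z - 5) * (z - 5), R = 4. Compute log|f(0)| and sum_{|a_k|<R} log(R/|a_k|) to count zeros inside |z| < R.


Jensen's formula: (1/2pi)*integral log|f(Re^it)|dt = log|f(0)| + sum_{|a_k|<R} log(R/|a_k|)
Step 1: f(0) = 2 * (-7) * 6 * 6 * (-5) * (-5) = -12600
Step 2: log|f(0)| = log|-2| + log|7| + log|-6| + log|-6| + log|5| + log|5| = 9.4415
Step 3: Zeros inside |z| < 4: -2
Step 4: Jensen sum = log(4/2) = 0.6931
Step 5: n(R) = number of terms in the Jensen sum = count of zeros inside |z| < 4 = 1

1


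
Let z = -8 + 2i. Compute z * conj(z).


Step 1: conj(z) = -8 - 2i
Step 2: z * conj(z) = (-8)^2 + 2^2
Step 3: = 64 + 4 = 68

68


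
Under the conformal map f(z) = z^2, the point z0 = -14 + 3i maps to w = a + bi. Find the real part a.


Step 1: z0 = -14 + 3i
Step 2: z0^2 = (-14)^2 - 3^2 - 84i
Step 3: real part = 196 - 9 = 187

187


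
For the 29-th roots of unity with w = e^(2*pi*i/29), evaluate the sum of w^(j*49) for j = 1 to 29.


Step 1: The sum sum_{j=1}^{n} w^(k*j) equals n if n | k, else 0.
Step 2: Here n = 29, k = 49
Step 3: Does n divide k? 29 | 49 -> False
Step 4: Sum = 0

0


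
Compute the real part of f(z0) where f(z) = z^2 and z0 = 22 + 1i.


Step 1: z0 = 22 + 1i
Step 2: z0^2 = 22^2 - 1^2 + 44i
Step 3: real part = 484 - 1 = 483

483


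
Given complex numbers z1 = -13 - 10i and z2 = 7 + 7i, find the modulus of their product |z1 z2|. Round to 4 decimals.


Step 1: |z1| = sqrt((-13)^2 + (-10)^2) = sqrt(269)
Step 2: |z2| = sqrt(7^2 + 7^2) = sqrt(98)
Step 3: |z1*z2| = |z1|*|z2| = sqrt(269) * sqrt(98) = sqrt(269 * 98) = sqrt(26362)
Step 4: = 162.3638

162.3638


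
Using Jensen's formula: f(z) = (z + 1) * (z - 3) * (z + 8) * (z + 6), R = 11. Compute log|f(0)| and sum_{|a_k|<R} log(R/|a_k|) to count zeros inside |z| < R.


Jensen's formula: (1/2pi)*integral log|f(Re^it)|dt = log|f(0)| + sum_{|a_k|<R} log(R/|a_k|)
Step 1: f(0) = 1 * (-3) * 8 * 6 = -144
Step 2: log|f(0)| = log|-1| + log|3| + log|-8| + log|-6| = 4.9698
Step 3: Zeros inside |z| < 11: -1, 3, -8, -6
Step 4: Jensen sum = log(11/1) + log(11/3) + log(11/8) + log(11/6) = 4.6218
Step 5: n(R) = number of terms in the Jensen sum = count of zeros inside |z| < 11 = 4

4


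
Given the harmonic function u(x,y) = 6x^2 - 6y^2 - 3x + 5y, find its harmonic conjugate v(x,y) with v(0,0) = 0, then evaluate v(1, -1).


Step 1: v_x = -u_y = 12y - 5
Step 2: v_y = u_x = 12x - 3
Step 3: v = 12xy - 5x - 3y + C
Step 4: v(0,0) = 0 => C = 0
Step 5: v(1, -1) = -14

-14


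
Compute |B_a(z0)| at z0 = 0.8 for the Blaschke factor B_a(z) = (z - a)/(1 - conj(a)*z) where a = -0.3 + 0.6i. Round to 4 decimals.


Step 1: Numerator z0 - a = 0.8 - (-0.3 + 0.6i) = 1.1 - 0.6i
Step 2: Denominator 1 - conj(a)*z0 = 1 - (-0.3 - 0.6i)*0.8 = 1.24 + 0.48i
Step 3: |z0 - a|^2 = 1.1^2 + (-0.6)^2 = 1.57; |1 - conj(a)*z0|^2 = 1.24^2 + 0.48^2 = 1.768
Step 4: |B_a(0.8)| = sqrt(1.57 / 1.768) = sqrt(0.888009)
Step 5: = 0.9423

0.9423


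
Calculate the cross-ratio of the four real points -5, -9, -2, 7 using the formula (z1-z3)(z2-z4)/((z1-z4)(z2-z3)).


Step 1: (z1-z3)(z2-z4) = (-3) * (-16) = 48
Step 2: (z1-z4)(z2-z3) = (-12) * (-7) = 84
Step 3: Cross-ratio = 48/84 = 4/7

4/7


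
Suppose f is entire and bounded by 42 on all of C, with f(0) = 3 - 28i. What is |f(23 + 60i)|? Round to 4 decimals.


Step 1: By Liouville's theorem, a bounded entire function is constant.
Step 2: f(z) = f(0) = 3 - 28i for all z.
Step 3: |f(w)| = |3 - 28i| = sqrt(9 + 784)
Step 4: = 28.1603

28.1603


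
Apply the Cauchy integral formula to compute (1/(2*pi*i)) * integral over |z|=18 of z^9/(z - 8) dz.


Step 1: f(z) = z^9, a = 8 is inside |z| = 18
Step 2: By Cauchy integral formula: (1/(2pi*i)) * integral = f(a)
Step 3: f(8) = 8^9 = 134217728

134217728


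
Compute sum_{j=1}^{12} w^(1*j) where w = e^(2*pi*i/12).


Step 1: The sum sum_{j=1}^{n} w^(k*j) equals n if n | k, else 0.
Step 2: Here n = 12, k = 1
Step 3: Does n divide k? 12 | 1 -> False
Step 4: Sum = 0

0


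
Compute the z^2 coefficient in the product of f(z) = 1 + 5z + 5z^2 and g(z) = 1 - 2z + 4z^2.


Step 1: z^2 term in f*g comes from: (1)*(4z^2) + (5z)*(-2z) + (5z^2)*(1)
Step 2: = 4 - 10 + 5
Step 3: = -1

-1


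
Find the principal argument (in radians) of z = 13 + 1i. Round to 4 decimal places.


Step 1: z = 13 + 1i
Step 2: arg(z) = atan2(1, 13)
Step 3: arg(z) = 0.0768

0.0768


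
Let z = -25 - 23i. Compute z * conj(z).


Step 1: conj(z) = -25 + 23i
Step 2: z * conj(z) = (-25)^2 + (-23)^2
Step 3: = 625 + 529 = 1154

1154


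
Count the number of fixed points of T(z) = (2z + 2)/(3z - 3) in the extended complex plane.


Step 1: Fixed points satisfy T(z) = z
Step 2: 3z^2 - 5z - 2 = 0
Step 3: Discriminant = (-5)^2 - 4*3*(-2) = 49
Step 4: Number of fixed points = 2

2


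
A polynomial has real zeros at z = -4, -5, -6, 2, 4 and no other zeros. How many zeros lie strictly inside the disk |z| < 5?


Step 1: Check each root:
  z = -4: |-4| = 4 < 5
  z = -5: |-5| = 5 >= 5
  z = -6: |-6| = 6 >= 5
  z = 2: |2| = 2 < 5
  z = 4: |4| = 4 < 5
Step 2: Count = 3

3


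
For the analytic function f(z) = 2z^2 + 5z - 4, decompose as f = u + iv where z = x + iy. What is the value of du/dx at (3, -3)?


Step 1: f(z) = 2(x+iy)^2 + 5(x+iy) - 4
Step 2: u = 2(x^2 - y^2) + 5x - 4
Step 3: u_x = 4x + 5
Step 4: At (3, -3): u_x = 12 + 5 = 17

17


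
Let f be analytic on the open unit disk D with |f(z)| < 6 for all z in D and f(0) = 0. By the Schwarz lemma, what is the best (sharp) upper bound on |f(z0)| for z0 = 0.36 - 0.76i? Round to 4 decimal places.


Step 1: g = f/6 maps D -> D with g(0) = 0, so by the Schwarz lemma |g(z)| <= |z|, i.e. |f(z)| <= 6|z|; this is sharp (f(z) = 6z).
Step 2: |z0|^2 = 0.36^2 + (-0.76)^2 = 0.7072
Step 3: |z0| = sqrt(0.7072) = 0.840952
Step 4: Best bound = 6 * |z0| = 6 * 0.840952 = 5.0457

5.0457


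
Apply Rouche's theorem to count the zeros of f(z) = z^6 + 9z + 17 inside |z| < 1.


Step 1: On |z| = 1 the three terms have sizes |z^6| = 1^6 = 1, |9z| = 9*1 = 9, |17| = 17
Step 2: The dominant term is g(z) = 17; let h(z) = z^6 + 9z so f = g + h
Step 3: On |z| = 1: |g| = 17 and |h| <= 1 + 9 = 10
Step 4: Since 17 > 10, |h| < |g| on |z| = 1, so by Rouche f has the same number of zeros as g inside |z| < 1
Step 5: g(z) = 17 is a nonzero constant with no zeros inside |z| < 1. Answer = 0

0


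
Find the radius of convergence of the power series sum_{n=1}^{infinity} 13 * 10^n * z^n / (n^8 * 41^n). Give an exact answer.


Step 1: General term a_n = 13 * 10^n / (n^8 * 41^n)
Step 2: By the root test, |a_n|^(1/n) = 13^(1/n) * 10 / (n^(8/n) * 41) -> 10/41 as n -> infinity (since 13^(1/n) -> 1 and n^(8/n) -> 1)
Step 3: R = 1/lim|a_n|^(1/n) = 41/10

41/10


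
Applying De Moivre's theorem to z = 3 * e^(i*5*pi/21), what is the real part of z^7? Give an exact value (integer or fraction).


Step 1: By De Moivre's theorem, z^7 = 3^7 * e^(i*7*5*pi/21) = 2187 * (cos(5*pi/3) + i*sin(5*pi/3))
Step 2: |z|^7 = 3^7 = 2187
Step 3: The angle 5*pi/3 already lies in [0, 2*pi)
Step 4: cos(5*pi/3) = 1/2
Step 5: Re(z^7) = 2187 * 1/2 = 2187/2

2187/2


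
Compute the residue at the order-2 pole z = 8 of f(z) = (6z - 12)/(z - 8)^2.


Step 1: Pole of order 2 at z = 8
Step 2: Res = lim d/dz [(z - 8)^2 * f(z)] as z -> 8
Step 3: (z - 8)^2 * f(z) = 6z - 12
Step 4: d/dz[6z - 12] = 6

6


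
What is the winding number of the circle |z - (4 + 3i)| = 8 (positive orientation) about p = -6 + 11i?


Step 1: Center c = (4, 3), radius = 8
Step 2: |p - c|^2 = (-10)^2 + 8^2 = 164
Step 3: r^2 = 64
Step 4: |p-c| > r so winding number = 0

0


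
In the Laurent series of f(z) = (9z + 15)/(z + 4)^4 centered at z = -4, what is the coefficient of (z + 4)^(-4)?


Step 1: Write the numerator in powers of (z + 4): 9z + 15 = 9(z + 4) + (9*(-4) + 15) = 9(z + 4) - 21
Step 2: Divide by (z + 4)^4: f(z) = -21(z + 4)^(-4) + 9(z + 4)^(-3)
Step 3: This finite sum is the Laurent series of f about z = -4.
Step 4: Coefficient of (z + 4)^(-4) = 9*(-4) + 15 = -21

-21


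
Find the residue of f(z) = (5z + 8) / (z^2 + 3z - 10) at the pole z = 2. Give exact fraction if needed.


Step 1: Q(z) = z^2 + 3z - 10 = (z - 2)(z + 5)
Step 2: Q'(z) = 2z + 3
Step 3: Q'(2) = 7, P(2) = 18
Step 4: Res = P(2)/Q'(2) = 18/7 = 18/7

18/7


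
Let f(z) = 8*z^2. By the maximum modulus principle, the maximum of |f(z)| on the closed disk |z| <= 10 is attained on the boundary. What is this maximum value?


Step 1: On |z| = 10, |f(z)| = 8 * |z|^2 = 8 * 10^2
Step 2: By maximum modulus principle, maximum is on boundary.
Step 3: Maximum = 8 * 100 = 800

800


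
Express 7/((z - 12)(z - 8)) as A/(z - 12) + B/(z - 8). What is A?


Step 1: Multiply both sides by (z - 12) and set z = 12
Step 2: A = 7 / (12 - 8)
Step 3: A = 7 / 4
Step 4: A = 7/4

7/4


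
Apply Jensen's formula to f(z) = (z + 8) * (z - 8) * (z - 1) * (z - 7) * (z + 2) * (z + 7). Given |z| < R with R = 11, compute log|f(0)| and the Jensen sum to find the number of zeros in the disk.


Jensen's formula: (1/2pi)*integral log|f(Re^it)|dt = log|f(0)| + sum_{|a_k|<R} log(R/|a_k|)
Step 1: f(0) = 8 * (-8) * (-1) * (-7) * 2 * 7 = -6272
Step 2: log|f(0)| = log|-8| + log|8| + log|1| + log|7| + log|-2| + log|-7| = 8.7439
Step 3: Zeros inside |z| < 11: -8, 8, 1, 7, -2, -7
Step 4: Jensen sum = log(11/8) + log(11/8) + log(11/1) + log(11/7) + log(11/2) + log(11/7) = 5.6435
Step 5: n(R) = number of terms in the Jensen sum = count of zeros inside |z| < 11 = 6

6


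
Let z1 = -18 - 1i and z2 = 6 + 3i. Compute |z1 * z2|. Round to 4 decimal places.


Step 1: |z1| = sqrt((-18)^2 + (-1)^2) = sqrt(325)
Step 2: |z2| = sqrt(6^2 + 3^2) = sqrt(45)
Step 3: |z1*z2| = |z1|*|z2| = sqrt(325) * sqrt(45) = sqrt(325 * 45) = sqrt(14625)
Step 4: = 120.9339

120.9339


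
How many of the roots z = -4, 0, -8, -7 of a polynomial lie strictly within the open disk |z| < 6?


Step 1: Check each root:
  z = -4: |-4| = 4 < 6
  z = 0: |0| = 0 < 6
  z = -8: |-8| = 8 >= 6
  z = -7: |-7| = 7 >= 6
Step 2: Count = 2

2


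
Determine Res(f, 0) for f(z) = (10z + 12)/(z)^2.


Step 1: Pole of order 2 at z = 0
Step 2: Res = lim d/dz [(z)^2 * f(z)] as z -> 0
Step 3: (z)^2 * f(z) = 10z + 12
Step 4: d/dz[10z + 12] = 10

10


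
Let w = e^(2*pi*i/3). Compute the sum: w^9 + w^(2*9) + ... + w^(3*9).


Step 1: The sum sum_{j=1}^{n} w^(k*j) equals n if n | k, else 0.
Step 2: Here n = 3, k = 9
Step 3: Does n divide k? 3 | 9 -> True
Step 4: Sum = 3

3


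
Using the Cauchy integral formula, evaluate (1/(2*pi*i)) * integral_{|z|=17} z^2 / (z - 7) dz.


Step 1: f(z) = z^2, a = 7 is inside |z| = 17
Step 2: By Cauchy integral formula: (1/(2pi*i)) * integral = f(a)
Step 3: f(7) = 7^2 = 49

49


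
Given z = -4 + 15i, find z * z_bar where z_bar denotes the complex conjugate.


Step 1: conj(z) = -4 - 15i
Step 2: z * conj(z) = (-4)^2 + 15^2
Step 3: = 16 + 225 = 241

241


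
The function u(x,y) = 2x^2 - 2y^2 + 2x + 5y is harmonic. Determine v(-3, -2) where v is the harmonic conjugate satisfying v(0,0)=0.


Step 1: v_x = -u_y = 4y - 5
Step 2: v_y = u_x = 4x + 2
Step 3: v = 4xy - 5x + 2y + C
Step 4: v(0,0) = 0 => C = 0
Step 5: v(-3, -2) = 35

35


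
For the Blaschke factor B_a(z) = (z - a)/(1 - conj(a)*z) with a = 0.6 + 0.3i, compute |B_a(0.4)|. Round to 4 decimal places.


Step 1: Numerator z0 - a = 0.4 - (0.6 + 0.3i) = -0.2 - 0.3i
Step 2: Denominator 1 - conj(a)*z0 = 1 - (0.6 - 0.3i)*0.4 = 0.76 + 0.12i
Step 3: |z0 - a|^2 = (-0.2)^2 + (-0.3)^2 = 0.13; |1 - conj(a)*z0|^2 = 0.76^2 + 0.12^2 = 0.592
Step 4: |B_a(0.4)| = sqrt(0.13 / 0.592) = sqrt(0.219595)
Step 5: = 0.4686

0.4686


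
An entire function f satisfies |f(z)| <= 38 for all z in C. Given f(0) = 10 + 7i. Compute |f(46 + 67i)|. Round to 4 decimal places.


Step 1: By Liouville's theorem, a bounded entire function is constant.
Step 2: f(z) = f(0) = 10 + 7i for all z.
Step 3: |f(w)| = |10 + 7i| = sqrt(100 + 49)
Step 4: = 12.2066

12.2066


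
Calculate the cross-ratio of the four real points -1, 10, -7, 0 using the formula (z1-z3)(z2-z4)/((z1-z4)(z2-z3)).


Step 1: (z1-z3)(z2-z4) = 6 * 10 = 60
Step 2: (z1-z4)(z2-z3) = (-1) * 17 = -17
Step 3: Cross-ratio = -60/17 = -60/17

-60/17


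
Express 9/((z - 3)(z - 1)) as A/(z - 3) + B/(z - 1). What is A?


Step 1: Multiply both sides by (z - 3) and set z = 3
Step 2: A = 9 / (3 - 1)
Step 3: A = 9 / 2
Step 4: A = 9/2

9/2


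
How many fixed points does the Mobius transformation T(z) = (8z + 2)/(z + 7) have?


Step 1: Fixed points satisfy T(z) = z
Step 2: z^2 - z - 2 = 0
Step 3: Discriminant = (-1)^2 - 4*1*(-2) = 9
Step 4: Number of fixed points = 2

2


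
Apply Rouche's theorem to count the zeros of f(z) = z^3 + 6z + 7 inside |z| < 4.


Step 1: On |z| = 4 the three terms have sizes |z^3| = 4^3 = 64, |6z| = 6*4 = 24, |7| = 7
Step 2: The dominant term is g(z) = z^3; let h(z) = 6z + 7 so f = g + h
Step 3: On |z| = 4: |g| = 64 and |h| <= 24 + 7 = 31
Step 4: Since 64 > 31, |h| < |g| on |z| = 4, so by Rouche f has the same number of zeros as g inside |z| < 4
Step 5: g(z) = z^3 has 3 zeros (all at the origin) inside |z| < 4. Answer = 3

3


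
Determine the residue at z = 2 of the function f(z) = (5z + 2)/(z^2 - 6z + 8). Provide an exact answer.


Step 1: Q(z) = z^2 - 6z + 8 = (z - 2)(z - 4)
Step 2: Q'(z) = 2z - 6
Step 3: Q'(2) = -2, P(2) = 12
Step 4: Res = P(2)/Q'(2) = 12/(-2) = -6

-6


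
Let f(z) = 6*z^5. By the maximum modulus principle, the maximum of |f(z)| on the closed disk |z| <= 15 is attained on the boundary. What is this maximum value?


Step 1: On |z| = 15, |f(z)| = 6 * |z|^5 = 6 * 15^5
Step 2: By maximum modulus principle, maximum is on boundary.
Step 3: Maximum = 6 * 759375 = 4556250

4556250
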